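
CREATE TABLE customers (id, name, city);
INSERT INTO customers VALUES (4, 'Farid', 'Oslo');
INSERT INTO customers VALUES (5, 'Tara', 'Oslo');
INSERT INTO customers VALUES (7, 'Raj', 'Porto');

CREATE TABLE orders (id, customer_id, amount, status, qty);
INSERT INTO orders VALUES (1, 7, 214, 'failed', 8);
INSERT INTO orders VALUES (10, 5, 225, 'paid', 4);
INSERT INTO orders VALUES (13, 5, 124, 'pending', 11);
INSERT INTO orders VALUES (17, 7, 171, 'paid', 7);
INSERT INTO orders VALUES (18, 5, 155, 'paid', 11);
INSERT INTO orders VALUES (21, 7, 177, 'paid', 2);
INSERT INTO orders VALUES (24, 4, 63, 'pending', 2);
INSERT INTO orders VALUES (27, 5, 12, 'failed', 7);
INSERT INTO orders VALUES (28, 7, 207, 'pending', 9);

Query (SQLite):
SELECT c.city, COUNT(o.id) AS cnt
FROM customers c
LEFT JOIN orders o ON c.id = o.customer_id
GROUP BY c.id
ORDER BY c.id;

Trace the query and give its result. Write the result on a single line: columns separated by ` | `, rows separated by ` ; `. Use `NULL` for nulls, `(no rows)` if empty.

LEFT JOIN keeps every customers row; unmatched ones get NULL for orders columns.
Group by customers.id and compute COUNT(o.id). COUNT(col) of an all-NULL group is 0.
  4: ids {24} → COUNT(o.id)=1
  5: ids {10, 13, 18, 27} → COUNT(o.id)=4
  7: ids {1, 17, 21, 28} → COUNT(o.id)=4

Oslo | 1 ; Oslo | 4 ; Porto | 4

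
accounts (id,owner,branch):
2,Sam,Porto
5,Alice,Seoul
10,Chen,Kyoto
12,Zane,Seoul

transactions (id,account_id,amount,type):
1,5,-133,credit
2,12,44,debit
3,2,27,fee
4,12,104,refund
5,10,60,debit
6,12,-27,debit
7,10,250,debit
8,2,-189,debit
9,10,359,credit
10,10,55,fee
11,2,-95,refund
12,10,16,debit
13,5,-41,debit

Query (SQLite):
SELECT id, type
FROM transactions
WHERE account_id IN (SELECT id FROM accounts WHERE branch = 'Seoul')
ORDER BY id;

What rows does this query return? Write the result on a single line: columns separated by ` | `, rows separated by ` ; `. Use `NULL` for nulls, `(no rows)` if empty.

Inner query: accounts.id where branch = 'Seoul'.
Outer: keep transactions rows whose account_id is in that set.
Inner query → {5, 12}

1 | credit ; 2 | debit ; 4 | refund ; 6 | debit ; 13 | debit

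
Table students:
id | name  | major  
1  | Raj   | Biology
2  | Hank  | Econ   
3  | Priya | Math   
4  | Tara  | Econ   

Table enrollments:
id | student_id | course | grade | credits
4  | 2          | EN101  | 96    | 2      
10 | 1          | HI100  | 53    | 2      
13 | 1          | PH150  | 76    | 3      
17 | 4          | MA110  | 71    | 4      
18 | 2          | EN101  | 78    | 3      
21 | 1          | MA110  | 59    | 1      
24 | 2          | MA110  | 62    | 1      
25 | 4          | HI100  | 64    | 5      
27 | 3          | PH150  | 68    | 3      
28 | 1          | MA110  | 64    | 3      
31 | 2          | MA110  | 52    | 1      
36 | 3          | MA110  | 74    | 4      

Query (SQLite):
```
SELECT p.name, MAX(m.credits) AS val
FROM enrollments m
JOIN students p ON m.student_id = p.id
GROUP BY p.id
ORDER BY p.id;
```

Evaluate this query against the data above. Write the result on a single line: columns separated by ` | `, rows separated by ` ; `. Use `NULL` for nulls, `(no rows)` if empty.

Raj | 3 ; Hank | 3 ; Priya | 4 ; Tara | 5

Join each enrollments row to its students via student_id.
Group joined rows by students.id; compute MAX(m.credits) per group.
  1: ids {10, 13, 21, 28} → MAX(m.credits)=3
  2: ids {4, 18, 24, 31} → MAX(m.credits)=3
  3: ids {27, 36} → MAX(m.credits)=4
  4: ids {17, 25} → MAX(m.credits)=5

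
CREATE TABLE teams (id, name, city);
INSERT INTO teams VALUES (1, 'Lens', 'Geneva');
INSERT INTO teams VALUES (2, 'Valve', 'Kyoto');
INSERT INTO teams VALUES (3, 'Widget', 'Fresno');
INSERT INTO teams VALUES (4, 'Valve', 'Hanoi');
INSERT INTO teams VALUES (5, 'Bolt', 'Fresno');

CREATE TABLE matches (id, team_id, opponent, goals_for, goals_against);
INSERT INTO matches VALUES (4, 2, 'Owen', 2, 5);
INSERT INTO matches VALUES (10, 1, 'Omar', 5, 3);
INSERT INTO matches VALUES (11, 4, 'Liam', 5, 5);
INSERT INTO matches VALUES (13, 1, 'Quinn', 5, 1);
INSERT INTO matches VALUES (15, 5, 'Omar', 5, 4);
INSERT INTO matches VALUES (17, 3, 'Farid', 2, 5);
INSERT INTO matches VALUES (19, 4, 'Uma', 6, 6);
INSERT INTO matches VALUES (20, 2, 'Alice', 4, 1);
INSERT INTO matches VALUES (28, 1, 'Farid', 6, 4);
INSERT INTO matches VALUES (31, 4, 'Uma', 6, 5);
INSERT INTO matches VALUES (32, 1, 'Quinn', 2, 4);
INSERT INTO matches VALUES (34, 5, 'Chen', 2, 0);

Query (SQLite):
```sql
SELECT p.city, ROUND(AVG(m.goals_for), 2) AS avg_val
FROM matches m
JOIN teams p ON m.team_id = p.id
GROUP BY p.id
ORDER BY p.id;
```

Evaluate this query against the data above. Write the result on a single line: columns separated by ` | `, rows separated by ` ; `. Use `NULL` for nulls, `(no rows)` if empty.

Geneva | 4.5 ; Kyoto | 3 ; Fresno | 2 ; Hanoi | 5.67 ; Fresno | 3.5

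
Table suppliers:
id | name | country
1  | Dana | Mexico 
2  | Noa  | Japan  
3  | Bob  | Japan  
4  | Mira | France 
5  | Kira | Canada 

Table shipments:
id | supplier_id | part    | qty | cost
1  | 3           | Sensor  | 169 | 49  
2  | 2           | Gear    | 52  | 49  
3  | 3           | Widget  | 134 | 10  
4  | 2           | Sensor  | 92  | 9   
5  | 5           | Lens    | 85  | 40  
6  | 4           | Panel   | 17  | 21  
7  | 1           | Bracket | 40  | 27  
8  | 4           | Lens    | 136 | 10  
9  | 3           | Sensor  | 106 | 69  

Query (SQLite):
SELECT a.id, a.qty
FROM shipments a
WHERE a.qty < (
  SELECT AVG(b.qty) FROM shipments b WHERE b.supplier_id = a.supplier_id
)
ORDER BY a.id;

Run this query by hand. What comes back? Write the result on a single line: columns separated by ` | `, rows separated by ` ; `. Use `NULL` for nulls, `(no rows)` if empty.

For each shipments row a, compute AVG(qty) over rows sharing a.supplier_id.
Keep row a if a.qty < that per-group AVG.
  supplier_id=1: AVG(qty) = 40.0
  supplier_id=2: AVG(qty) = 72.0
  supplier_id=3: AVG(qty) = 136.333333
  supplier_id=4: AVG(qty) = 76.5
  supplier_id=5: AVG(qty) = 85.0

2 | 52 ; 3 | 134 ; 6 | 17 ; 9 | 106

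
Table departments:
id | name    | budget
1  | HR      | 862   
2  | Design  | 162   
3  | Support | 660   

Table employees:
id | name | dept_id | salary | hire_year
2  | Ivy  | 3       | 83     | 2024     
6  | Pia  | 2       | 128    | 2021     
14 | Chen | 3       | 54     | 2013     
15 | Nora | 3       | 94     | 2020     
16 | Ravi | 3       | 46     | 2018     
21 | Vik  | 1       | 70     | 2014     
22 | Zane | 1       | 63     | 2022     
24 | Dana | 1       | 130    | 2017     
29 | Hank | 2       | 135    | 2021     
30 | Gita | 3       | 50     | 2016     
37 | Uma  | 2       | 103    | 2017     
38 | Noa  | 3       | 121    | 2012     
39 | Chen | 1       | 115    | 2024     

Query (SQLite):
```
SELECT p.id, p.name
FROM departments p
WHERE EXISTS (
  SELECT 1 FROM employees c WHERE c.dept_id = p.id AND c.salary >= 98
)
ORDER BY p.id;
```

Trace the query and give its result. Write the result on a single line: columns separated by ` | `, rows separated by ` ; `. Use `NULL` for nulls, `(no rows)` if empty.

For each departments row, check whether any employees with matching dept_id has salary >= 98.
Keep rows where that is true.

1 | HR ; 2 | Design ; 3 | Support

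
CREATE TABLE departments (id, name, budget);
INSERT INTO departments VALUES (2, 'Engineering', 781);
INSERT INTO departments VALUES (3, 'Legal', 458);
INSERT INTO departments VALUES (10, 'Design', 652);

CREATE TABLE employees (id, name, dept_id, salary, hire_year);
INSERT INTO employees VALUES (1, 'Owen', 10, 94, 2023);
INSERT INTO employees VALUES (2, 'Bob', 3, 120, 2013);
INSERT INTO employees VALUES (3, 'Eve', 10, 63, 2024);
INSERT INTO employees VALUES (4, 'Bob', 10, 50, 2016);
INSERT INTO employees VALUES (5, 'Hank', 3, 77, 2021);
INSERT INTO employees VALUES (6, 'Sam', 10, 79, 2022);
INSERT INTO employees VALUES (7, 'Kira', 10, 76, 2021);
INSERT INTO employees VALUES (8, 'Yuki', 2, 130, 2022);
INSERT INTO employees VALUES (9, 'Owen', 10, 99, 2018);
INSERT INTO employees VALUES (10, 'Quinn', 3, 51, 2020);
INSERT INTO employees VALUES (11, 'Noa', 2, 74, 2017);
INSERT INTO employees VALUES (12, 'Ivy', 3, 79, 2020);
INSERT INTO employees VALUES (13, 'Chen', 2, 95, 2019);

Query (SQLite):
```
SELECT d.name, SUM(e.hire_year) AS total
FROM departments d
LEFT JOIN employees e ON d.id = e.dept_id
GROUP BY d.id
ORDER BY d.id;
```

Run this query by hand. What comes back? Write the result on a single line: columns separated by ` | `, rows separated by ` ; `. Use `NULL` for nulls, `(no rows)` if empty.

Engineering | 6058 ; Legal | 8074 ; Design | 12124

LEFT JOIN keeps every departments row; unmatched ones get NULL for employees columns.
Group by departments.id and compute SUM(e.hire_year). SUM over an all-NULL group is NULL.
  2: ids {8, 11, 13} → SUM(e.hire_year)=6058
  3: ids {2, 5, 10, 12} → SUM(e.hire_year)=8074
  10: ids {1, 3, 4, 6, 7, 9} → SUM(e.hire_year)=12124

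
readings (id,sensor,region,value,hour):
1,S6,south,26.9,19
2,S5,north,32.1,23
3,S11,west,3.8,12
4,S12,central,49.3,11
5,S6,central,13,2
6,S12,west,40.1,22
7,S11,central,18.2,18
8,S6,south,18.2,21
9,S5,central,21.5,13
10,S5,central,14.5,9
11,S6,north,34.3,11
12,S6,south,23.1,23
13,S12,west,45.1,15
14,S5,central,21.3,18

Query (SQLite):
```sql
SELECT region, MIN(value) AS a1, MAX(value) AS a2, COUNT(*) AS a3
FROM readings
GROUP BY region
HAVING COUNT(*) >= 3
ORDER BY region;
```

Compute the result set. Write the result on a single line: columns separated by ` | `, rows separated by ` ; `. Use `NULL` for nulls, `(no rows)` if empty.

Group readings by region.
Per group compute: MIN(value), MAX(value), COUNT(*).
HAVING: drop groups with fewer than 3 rows.
  central: ids {4, 5, 7, 9, 10, 14} → MIN(value)=13, MAX(value)=49.3, COUNT(*)=6
  north: ids {2, 11} → MIN(value)=32.1, MAX(value)=34.3, COUNT(*)=2
  south: ids {1, 8, 12} → MIN(value)=18.2, MAX(value)=26.9, COUNT(*)=3
  west: ids {3, 6, 13} → MIN(value)=3.8, MAX(value)=45.1, COUNT(*)=3

central | 13 | 49.3 | 6 ; south | 18.2 | 26.9 | 3 ; west | 3.8 | 45.1 | 3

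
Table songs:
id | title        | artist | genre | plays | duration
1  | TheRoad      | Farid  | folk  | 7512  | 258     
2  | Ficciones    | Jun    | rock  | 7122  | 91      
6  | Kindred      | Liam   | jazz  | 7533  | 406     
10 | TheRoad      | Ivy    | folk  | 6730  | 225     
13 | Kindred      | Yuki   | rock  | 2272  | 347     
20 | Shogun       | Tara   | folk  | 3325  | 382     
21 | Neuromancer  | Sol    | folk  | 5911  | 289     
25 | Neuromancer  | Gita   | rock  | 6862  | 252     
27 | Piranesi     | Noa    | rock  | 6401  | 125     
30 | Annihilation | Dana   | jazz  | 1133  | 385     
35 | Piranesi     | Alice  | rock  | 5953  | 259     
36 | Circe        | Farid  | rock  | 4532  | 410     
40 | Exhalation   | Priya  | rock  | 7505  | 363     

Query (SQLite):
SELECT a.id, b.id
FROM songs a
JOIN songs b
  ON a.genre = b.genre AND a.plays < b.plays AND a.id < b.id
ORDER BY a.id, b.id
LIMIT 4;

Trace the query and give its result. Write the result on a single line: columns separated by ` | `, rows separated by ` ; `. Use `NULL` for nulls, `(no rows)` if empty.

Pairs (a,b) with same genre, a.plays < b.plays, a.id < b.id.
genre groups: folk:{1,10,20,21} jazz:{6,30} rock:{2,13,25,27,35,36,40}
Ordered by (a.id, b.id); first 4.

2 | 40 ; 13 | 25 ; 13 | 27 ; 13 | 35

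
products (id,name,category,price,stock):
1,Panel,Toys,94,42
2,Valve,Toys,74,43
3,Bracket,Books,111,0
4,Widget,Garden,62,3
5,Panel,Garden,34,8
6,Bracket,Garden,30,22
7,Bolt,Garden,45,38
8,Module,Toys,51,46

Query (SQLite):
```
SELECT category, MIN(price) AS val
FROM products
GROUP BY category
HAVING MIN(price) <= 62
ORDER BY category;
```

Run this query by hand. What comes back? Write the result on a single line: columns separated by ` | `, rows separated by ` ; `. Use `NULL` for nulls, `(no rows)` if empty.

Garden | 30 ; Toys | 51

Partition products by category; compute MIN(price) within each group.
HAVING: keep groups where MIN(price) <= 62.
  Books: ids {3} → MIN(price)=111
  Garden: ids {4, 5, 6, 7} → MIN(price)=30
  Toys: ids {1, 2, 8} → MIN(price)=51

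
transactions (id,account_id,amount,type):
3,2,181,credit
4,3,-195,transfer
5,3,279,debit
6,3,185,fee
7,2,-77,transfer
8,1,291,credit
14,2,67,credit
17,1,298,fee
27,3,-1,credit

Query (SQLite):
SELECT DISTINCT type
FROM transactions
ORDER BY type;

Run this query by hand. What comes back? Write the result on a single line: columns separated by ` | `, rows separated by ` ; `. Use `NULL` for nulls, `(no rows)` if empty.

credit ; debit ; fee ; transfer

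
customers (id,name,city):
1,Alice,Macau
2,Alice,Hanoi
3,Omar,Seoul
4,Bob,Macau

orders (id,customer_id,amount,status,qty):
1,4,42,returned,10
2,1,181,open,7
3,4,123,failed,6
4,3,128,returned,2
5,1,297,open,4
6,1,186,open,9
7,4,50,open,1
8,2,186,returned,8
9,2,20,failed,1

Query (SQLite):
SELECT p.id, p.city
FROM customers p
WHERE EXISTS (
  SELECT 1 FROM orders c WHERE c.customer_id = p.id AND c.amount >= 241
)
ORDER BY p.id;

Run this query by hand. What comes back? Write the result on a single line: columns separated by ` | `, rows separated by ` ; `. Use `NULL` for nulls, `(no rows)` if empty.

1 | Macau

For each customers row, check whether any orders with matching customer_id has amount >= 241.
Keep rows where that is true.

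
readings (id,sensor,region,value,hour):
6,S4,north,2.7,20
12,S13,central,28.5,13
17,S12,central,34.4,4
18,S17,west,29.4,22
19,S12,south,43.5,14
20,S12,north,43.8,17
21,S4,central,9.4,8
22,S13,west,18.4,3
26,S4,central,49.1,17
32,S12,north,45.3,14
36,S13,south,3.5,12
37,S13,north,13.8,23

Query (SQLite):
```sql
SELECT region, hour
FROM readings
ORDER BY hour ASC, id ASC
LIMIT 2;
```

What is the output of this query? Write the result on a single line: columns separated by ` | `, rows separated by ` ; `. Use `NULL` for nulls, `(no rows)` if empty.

west | 3 ; central | 4

Sort by hour asc, tiebreak id asc: (3, id=22), (4, id=17), (8, id=21), (12, id=36), (13, id=12) …. Take first 2.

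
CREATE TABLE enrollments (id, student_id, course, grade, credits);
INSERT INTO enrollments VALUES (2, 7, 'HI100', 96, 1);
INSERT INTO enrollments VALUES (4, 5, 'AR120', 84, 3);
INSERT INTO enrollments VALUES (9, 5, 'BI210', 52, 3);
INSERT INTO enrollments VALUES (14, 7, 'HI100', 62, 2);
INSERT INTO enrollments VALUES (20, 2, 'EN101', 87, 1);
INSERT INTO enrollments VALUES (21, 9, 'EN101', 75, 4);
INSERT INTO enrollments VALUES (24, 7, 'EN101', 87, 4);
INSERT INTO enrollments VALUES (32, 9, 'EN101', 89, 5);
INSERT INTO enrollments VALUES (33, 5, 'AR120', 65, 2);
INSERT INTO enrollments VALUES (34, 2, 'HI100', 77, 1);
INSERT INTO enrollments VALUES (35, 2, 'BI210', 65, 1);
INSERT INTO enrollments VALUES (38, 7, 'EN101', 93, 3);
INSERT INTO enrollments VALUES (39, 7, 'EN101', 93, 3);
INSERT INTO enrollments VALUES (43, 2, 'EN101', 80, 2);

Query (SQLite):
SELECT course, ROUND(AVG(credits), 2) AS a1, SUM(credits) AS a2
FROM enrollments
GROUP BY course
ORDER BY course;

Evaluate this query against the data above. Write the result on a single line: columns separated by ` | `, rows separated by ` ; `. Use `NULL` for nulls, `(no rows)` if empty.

AR120 | 2.5 | 5 ; BI210 | 2 | 4 ; EN101 | 3.14 | 22 ; HI100 | 1.33 | 4

Group enrollments by course.
Per group compute: ROUND(AVG(credits), 2), SUM(credits).
  AR120: ids {4, 33} → ROUND(AVG(credits), 2)=2.5, SUM(credits)=5
  BI210: ids {9, 35} → ROUND(AVG(credits), 2)=2, SUM(credits)=4
  EN101: ids {20, 21, 24, 32, 38, 39, 43} → ROUND(AVG(credits), 2)=3.14, SUM(credits)=22
  HI100: ids {2, 14, 34} → ROUND(AVG(credits), 2)=1.33, SUM(credits)=4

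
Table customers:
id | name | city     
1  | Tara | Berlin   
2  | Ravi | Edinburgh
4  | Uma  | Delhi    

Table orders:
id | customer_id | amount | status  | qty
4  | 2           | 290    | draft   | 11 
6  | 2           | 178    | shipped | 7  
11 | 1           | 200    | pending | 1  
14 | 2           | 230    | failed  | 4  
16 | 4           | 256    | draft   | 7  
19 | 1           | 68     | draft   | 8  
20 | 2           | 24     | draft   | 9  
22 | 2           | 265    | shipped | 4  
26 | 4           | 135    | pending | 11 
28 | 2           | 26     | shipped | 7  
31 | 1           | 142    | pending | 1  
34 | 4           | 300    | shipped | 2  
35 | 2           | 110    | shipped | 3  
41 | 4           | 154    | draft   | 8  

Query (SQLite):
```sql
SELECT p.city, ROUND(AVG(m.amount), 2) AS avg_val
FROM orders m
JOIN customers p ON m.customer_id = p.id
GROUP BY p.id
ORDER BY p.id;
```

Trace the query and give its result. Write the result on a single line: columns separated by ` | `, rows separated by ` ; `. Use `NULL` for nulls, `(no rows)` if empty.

Berlin | 136.67 ; Edinburgh | 160.43 ; Delhi | 211.25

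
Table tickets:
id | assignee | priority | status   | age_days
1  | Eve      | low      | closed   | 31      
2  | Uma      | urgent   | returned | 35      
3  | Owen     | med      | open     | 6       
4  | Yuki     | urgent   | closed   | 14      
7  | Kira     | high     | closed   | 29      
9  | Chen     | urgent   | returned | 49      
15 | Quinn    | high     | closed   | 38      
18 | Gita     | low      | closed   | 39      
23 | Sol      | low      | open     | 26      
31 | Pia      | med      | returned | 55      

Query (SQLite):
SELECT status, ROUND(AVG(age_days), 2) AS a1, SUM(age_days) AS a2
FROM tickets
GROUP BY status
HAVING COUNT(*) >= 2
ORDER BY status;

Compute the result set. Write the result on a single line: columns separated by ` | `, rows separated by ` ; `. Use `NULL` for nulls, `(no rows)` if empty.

Group tickets by status.
Per group compute: ROUND(AVG(age_days), 2), SUM(age_days).
HAVING: drop groups with fewer than 2 rows.
  closed: ids {1, 4, 7, 15, 18} → ROUND(AVG(age_days), 2)=30.2, SUM(age_days)=151
  open: ids {3, 23} → ROUND(AVG(age_days), 2)=16, SUM(age_days)=32
  returned: ids {2, 9, 31} → ROUND(AVG(age_days), 2)=46.33, SUM(age_days)=139

closed | 30.2 | 151 ; open | 16 | 32 ; returned | 46.33 | 139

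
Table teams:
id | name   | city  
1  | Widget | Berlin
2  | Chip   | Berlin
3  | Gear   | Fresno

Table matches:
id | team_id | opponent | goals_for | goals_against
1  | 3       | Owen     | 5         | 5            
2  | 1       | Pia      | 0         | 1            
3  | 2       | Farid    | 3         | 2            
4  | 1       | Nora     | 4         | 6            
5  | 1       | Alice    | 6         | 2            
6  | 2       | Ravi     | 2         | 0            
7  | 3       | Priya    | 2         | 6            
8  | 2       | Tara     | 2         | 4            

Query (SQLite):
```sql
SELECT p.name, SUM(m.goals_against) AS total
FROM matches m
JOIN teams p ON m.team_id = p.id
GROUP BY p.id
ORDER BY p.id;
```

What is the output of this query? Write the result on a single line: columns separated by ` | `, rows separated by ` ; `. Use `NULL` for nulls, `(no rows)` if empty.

Widget | 9 ; Chip | 6 ; Gear | 11

Join each matches row to its teams via team_id.
Group joined rows by teams.id; compute SUM(m.goals_against) per group.
  1: ids {2, 4, 5} → SUM(m.goals_against)=9
  2: ids {3, 6, 8} → SUM(m.goals_against)=6
  3: ids {1, 7} → SUM(m.goals_against)=11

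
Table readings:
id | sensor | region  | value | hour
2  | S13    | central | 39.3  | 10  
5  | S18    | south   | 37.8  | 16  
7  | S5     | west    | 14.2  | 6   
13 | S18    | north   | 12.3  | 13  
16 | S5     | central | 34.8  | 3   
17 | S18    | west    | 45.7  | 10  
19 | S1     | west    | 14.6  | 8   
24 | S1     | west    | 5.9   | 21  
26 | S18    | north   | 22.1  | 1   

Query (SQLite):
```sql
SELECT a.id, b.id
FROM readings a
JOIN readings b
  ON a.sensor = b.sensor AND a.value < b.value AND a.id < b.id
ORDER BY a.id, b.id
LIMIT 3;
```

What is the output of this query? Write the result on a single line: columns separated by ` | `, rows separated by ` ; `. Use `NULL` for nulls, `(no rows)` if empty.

5 | 17 ; 7 | 16 ; 13 | 17

Pairs (a,b) with same sensor, a.value < b.value, a.id < b.id.
sensor groups: S1:{19,24} S13:{2} S18:{5,13,17,26} S5:{7,16}
Ordered by (a.id, b.id); first 3.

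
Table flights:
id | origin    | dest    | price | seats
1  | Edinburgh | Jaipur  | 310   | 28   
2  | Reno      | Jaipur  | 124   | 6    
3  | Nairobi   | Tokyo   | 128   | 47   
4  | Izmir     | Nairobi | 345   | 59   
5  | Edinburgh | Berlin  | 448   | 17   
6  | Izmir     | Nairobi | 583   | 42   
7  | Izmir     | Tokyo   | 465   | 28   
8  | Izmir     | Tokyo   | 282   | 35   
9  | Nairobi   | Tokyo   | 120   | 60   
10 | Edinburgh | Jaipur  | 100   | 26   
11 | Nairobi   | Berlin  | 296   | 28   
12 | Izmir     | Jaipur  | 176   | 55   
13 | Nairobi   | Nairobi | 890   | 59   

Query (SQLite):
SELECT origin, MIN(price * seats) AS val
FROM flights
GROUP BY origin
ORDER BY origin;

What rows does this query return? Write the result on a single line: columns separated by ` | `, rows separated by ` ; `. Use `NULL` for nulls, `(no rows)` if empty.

For each row compute price * seats.
Group by origin; take MIN of the expression per group.
  Edinburgh: ids {1, 5, 10} → MIN(price * seats)=2600
  Izmir: ids {4, 6, 7, 8, 12} → MIN(price * seats)=9680
  Nairobi: ids {3, 9, 11, 13} → MIN(price * seats)=6016
  Reno: ids {2} → MIN(price * seats)=744

Edinburgh | 2600 ; Izmir | 9680 ; Nairobi | 6016 ; Reno | 744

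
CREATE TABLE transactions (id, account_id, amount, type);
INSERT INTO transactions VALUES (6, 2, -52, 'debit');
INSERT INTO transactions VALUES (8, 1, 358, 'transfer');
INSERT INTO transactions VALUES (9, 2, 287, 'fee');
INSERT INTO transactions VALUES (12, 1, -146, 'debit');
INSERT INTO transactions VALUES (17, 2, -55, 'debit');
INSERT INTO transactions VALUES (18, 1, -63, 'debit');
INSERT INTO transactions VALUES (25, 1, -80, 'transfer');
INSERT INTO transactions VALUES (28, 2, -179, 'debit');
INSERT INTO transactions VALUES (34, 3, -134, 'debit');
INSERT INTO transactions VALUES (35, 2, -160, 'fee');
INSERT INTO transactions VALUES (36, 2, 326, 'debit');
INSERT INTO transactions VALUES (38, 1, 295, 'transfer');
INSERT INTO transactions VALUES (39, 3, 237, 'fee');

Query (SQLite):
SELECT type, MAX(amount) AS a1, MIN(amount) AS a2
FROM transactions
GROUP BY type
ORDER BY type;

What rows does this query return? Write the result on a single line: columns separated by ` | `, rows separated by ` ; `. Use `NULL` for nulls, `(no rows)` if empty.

debit | 326 | -179 ; fee | 287 | -160 ; transfer | 358 | -80

Group transactions by type.
Per group compute: MAX(amount), MIN(amount).
  debit: ids {6, 12, 17, 18, 28, 34, 36} → MAX(amount)=326, MIN(amount)=-179
  fee: ids {9, 35, 39} → MAX(amount)=287, MIN(amount)=-160
  transfer: ids {8, 25, 38} → MAX(amount)=358, MIN(amount)=-80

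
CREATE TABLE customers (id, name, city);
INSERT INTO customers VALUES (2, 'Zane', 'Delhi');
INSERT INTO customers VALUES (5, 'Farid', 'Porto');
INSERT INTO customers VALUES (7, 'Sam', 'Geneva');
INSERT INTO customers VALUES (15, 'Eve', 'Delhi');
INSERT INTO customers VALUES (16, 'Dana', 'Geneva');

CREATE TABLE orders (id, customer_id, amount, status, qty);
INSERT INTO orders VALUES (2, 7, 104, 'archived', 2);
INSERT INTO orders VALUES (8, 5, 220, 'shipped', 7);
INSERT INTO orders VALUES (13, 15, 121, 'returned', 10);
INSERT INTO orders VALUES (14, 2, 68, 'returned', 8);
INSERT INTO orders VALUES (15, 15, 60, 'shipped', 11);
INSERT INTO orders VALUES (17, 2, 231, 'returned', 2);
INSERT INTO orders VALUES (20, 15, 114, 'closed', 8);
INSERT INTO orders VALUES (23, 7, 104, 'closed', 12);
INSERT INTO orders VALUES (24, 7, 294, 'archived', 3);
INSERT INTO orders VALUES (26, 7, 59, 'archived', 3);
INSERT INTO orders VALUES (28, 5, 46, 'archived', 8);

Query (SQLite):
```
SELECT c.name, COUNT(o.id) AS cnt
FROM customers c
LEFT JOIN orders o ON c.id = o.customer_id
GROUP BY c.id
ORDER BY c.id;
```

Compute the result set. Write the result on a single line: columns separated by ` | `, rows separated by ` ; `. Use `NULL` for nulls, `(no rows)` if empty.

Zane | 2 ; Farid | 2 ; Sam | 4 ; Eve | 3 ; Dana | 0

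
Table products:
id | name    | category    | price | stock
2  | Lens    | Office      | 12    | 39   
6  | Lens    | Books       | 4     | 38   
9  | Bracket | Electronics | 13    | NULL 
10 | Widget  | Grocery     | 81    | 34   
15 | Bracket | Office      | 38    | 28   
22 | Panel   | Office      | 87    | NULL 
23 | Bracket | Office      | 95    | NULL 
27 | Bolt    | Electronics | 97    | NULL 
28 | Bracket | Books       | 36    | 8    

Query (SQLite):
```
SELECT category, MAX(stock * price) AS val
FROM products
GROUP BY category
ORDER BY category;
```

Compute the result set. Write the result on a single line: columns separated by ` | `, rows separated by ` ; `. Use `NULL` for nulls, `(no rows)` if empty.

For each row compute stock * price.
Group by category; take MAX of the expression per group.
  Books: ids {6, 28} → MAX(stock * price)=288
  Electronics: ids {9, 27} → MAX(stock * price)=NULL
  Grocery: ids {10} → MAX(stock * price)=2754
  Office: ids {2, 15, 22, 23} → MAX(stock * price)=1064

Books | 288 ; Electronics | NULL ; Grocery | 2754 ; Office | 1064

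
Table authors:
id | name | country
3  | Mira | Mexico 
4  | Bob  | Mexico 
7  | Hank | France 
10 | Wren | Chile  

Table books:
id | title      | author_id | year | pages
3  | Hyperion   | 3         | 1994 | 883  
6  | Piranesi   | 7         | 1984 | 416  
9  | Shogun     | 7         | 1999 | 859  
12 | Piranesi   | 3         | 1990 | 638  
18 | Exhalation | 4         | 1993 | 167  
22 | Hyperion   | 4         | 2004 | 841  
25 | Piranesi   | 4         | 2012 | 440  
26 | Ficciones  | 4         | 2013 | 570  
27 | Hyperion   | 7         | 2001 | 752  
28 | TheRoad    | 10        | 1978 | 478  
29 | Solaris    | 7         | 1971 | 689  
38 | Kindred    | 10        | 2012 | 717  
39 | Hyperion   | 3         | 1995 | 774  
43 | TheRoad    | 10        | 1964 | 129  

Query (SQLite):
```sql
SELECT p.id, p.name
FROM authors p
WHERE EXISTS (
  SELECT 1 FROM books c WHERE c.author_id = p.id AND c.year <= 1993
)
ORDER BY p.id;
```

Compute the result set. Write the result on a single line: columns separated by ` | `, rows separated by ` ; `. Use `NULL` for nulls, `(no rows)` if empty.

3 | Mira ; 4 | Bob ; 7 | Hank ; 10 | Wren

For each authors row, check whether any books with matching author_id has year <= 1993.
Keep rows where that is true.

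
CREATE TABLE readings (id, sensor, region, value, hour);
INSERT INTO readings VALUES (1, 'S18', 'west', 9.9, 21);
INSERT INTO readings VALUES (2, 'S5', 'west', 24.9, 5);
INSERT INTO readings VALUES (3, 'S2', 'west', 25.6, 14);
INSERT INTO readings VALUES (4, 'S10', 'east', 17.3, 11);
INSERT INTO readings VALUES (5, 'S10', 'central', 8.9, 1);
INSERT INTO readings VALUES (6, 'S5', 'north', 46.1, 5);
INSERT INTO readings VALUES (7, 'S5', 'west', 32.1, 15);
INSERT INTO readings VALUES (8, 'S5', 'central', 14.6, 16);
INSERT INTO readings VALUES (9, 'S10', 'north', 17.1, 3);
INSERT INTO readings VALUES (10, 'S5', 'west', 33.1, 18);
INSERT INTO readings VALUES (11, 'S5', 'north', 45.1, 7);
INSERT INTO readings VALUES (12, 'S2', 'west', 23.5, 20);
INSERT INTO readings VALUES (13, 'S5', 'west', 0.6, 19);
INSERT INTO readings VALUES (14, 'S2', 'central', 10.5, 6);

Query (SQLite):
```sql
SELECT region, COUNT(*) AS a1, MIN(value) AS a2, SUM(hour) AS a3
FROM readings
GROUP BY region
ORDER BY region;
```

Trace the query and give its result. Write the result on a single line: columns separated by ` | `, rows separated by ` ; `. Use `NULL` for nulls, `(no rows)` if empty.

central | 3 | 8.9 | 23 ; east | 1 | 17.3 | 11 ; north | 3 | 17.1 | 15 ; west | 7 | 0.6 | 112

Group readings by region.
Per group compute: COUNT(*), MIN(value), SUM(hour).
  central: ids {5, 8, 14} → COUNT(*)=3, MIN(value)=8.9, SUM(hour)=23
  east: ids {4} → COUNT(*)=1, MIN(value)=17.3, SUM(hour)=11
  north: ids {6, 9, 11} → COUNT(*)=3, MIN(value)=17.1, SUM(hour)=15
  west: ids {1, 2, 3, 7, 10, 12, 13} → COUNT(*)=7, MIN(value)=0.6, SUM(hour)=112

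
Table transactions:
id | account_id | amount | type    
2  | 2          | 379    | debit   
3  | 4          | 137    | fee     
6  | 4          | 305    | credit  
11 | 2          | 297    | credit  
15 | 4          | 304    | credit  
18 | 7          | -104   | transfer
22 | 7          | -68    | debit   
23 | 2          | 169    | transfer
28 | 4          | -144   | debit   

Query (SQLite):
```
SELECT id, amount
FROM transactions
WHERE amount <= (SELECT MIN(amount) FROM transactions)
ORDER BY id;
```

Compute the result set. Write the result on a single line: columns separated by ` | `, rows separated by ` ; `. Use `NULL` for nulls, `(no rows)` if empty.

28 | -144

Scalar subquery: MIN(amount) over all transactions rows = -144.
Keep rows where amount <= that value.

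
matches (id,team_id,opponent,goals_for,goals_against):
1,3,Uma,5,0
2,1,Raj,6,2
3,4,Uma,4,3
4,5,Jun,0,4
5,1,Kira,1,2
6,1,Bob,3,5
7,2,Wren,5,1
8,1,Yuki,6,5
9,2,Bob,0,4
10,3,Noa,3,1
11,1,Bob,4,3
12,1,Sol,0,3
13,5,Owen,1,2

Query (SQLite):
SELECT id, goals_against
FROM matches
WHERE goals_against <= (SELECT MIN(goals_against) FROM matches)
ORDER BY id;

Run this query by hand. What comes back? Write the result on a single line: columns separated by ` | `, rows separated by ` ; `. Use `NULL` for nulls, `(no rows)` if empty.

Scalar subquery: MIN(goals_against) over all matches rows = 0.
Keep rows where goals_against <= that value.

1 | 0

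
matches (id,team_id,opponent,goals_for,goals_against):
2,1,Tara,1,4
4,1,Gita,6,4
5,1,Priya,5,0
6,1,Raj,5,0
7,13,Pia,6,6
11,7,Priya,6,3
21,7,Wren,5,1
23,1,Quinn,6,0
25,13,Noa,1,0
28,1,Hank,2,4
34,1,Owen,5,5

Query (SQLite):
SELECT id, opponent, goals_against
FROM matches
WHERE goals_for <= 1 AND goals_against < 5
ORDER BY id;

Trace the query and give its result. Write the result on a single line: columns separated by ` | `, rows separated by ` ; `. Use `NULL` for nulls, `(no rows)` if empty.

2 | Tara | 4 ; 25 | Noa | 0

goals_for <= 1: ids {2, 25}
goals_against < 5: ids {2, 4, 5, 6, 11, 21, 23, 25, 28}
Combine with AND.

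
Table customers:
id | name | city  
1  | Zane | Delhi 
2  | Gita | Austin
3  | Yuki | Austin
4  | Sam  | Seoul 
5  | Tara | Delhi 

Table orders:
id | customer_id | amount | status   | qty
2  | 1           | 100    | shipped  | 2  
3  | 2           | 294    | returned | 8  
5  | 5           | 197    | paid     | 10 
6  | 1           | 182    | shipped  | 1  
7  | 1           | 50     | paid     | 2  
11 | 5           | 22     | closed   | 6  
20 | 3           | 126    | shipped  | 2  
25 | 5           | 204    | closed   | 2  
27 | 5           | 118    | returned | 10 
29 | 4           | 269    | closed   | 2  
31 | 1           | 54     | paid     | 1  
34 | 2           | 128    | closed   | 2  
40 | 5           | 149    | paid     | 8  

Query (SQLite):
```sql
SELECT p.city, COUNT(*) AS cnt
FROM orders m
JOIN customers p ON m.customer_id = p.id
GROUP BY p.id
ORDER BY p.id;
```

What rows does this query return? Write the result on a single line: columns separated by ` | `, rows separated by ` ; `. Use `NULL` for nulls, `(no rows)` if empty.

Delhi | 4 ; Austin | 2 ; Austin | 1 ; Seoul | 1 ; Delhi | 5

Join each orders row to its customers via customer_id.
Group joined rows by customers.id; compute COUNT(*) per group.
  1: ids {2, 6, 7, 31} → COUNT(*)=4
  2: ids {3, 34} → COUNT(*)=2
  3: ids {20} → COUNT(*)=1
  4: ids {29} → COUNT(*)=1
  5: ids {5, 11, 25, 27, 40} → COUNT(*)=5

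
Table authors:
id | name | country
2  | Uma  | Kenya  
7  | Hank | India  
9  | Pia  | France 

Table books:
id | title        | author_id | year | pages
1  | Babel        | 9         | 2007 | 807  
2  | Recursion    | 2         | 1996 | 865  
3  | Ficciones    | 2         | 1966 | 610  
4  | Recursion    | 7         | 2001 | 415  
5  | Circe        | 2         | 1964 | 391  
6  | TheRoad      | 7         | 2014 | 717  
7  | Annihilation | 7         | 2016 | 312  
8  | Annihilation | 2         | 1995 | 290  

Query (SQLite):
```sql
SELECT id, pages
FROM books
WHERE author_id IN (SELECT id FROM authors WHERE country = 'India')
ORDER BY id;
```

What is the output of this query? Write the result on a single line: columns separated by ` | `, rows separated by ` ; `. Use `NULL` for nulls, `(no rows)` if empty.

Inner query: authors.id where country = 'India'.
Outer: keep books rows whose author_id is in that set.
Inner query → {7}

4 | 415 ; 6 | 717 ; 7 | 312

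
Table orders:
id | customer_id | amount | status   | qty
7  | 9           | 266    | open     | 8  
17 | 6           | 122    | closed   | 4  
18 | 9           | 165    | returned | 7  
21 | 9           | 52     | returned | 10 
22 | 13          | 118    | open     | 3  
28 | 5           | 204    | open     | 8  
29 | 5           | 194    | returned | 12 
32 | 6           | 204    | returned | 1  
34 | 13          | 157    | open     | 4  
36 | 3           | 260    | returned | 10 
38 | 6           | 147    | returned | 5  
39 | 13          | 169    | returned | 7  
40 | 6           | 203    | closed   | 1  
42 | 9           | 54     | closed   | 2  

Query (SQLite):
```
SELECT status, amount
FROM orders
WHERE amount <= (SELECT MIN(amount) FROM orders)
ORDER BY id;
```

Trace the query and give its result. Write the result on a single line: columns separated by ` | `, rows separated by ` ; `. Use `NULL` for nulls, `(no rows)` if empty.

Scalar subquery: MIN(amount) over all orders rows = 52.
Keep rows where amount <= that value.

returned | 52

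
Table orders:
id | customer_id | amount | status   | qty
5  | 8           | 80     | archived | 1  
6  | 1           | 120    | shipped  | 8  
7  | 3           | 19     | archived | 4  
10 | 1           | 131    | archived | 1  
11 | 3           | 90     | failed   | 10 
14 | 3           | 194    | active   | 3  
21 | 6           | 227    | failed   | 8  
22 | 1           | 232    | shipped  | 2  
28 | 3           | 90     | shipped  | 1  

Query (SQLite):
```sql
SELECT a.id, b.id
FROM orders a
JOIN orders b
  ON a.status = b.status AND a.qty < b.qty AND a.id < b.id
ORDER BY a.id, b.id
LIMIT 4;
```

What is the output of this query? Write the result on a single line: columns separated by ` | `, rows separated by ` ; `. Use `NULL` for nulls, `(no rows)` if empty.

Pairs (a,b) with same status, a.qty < b.qty, a.id < b.id.
status groups: active:{14} archived:{5,7,10} failed:{11,21} shipped:{6,22,28}
Ordered by (a.id, b.id); first 4.

5 | 7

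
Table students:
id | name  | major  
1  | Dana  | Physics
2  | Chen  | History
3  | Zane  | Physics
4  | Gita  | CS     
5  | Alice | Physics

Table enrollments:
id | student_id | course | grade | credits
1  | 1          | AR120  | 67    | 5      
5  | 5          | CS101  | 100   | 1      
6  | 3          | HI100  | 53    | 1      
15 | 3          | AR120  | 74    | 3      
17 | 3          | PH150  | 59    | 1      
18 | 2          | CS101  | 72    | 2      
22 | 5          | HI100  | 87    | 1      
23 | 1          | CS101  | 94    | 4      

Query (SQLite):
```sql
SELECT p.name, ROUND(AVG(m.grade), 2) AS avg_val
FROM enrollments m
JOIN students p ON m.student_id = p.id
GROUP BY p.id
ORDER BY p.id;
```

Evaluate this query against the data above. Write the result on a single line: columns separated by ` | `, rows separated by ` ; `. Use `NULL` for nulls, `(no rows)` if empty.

Join each enrollments row to its students via student_id.
Group joined rows by students.id; compute ROUND(AVG(m.grade), 2) per group.
  1: ids {1, 23} → ROUND(AVG(m.grade), 2)=80.5
  2: ids {18} → ROUND(AVG(m.grade), 2)=72
  3: ids {6, 15, 17} → ROUND(AVG(m.grade), 2)=62
  5: ids {5, 22} → ROUND(AVG(m.grade), 2)=93.5

Dana | 80.5 ; Chen | 72 ; Zane | 62 ; Alice | 93.5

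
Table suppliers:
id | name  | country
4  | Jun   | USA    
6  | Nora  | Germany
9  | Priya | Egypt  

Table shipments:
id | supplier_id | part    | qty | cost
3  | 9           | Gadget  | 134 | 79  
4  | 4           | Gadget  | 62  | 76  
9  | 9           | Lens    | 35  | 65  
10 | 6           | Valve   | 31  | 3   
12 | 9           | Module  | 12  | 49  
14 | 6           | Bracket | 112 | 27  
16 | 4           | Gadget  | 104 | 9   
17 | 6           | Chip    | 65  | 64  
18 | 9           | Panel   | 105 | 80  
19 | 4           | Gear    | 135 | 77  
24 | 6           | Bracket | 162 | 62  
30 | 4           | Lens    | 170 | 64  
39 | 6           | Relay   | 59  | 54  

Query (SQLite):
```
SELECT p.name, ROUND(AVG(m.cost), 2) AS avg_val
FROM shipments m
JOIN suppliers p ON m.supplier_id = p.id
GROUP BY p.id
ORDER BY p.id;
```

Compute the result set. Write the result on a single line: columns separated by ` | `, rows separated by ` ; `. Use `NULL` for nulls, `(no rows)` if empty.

Jun | 56.5 ; Nora | 42 ; Priya | 68.25

Join each shipments row to its suppliers via supplier_id.
Group joined rows by suppliers.id; compute ROUND(AVG(m.cost), 2) per group.
  4: ids {4, 16, 19, 30} → ROUND(AVG(m.cost), 2)=56.5
  6: ids {10, 14, 17, 24, 39} → ROUND(AVG(m.cost), 2)=42
  9: ids {3, 9, 12, 18} → ROUND(AVG(m.cost), 2)=68.25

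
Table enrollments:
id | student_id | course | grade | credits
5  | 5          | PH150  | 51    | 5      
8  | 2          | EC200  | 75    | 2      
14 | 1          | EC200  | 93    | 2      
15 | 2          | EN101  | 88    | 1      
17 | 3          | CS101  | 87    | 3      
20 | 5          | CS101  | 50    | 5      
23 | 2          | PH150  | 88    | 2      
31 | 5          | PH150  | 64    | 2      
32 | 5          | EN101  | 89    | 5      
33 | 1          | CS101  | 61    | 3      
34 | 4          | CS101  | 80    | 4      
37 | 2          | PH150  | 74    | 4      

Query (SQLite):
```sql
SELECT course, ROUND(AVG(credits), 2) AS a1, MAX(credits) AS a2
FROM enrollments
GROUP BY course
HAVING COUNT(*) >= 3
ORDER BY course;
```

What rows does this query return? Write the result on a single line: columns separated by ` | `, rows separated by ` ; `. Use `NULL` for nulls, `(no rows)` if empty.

CS101 | 3.75 | 5 ; PH150 | 3.25 | 5

Group enrollments by course.
Per group compute: ROUND(AVG(credits), 2), MAX(credits).
HAVING: drop groups with fewer than 3 rows.
  CS101: ids {17, 20, 33, 34} → ROUND(AVG(credits), 2)=3.75, MAX(credits)=5
  EC200: ids {8, 14} → ROUND(AVG(credits), 2)=2, MAX(credits)=2
  EN101: ids {15, 32} → ROUND(AVG(credits), 2)=3, MAX(credits)=5
  PH150: ids {5, 23, 31, 37} → ROUND(AVG(credits), 2)=3.25, MAX(credits)=5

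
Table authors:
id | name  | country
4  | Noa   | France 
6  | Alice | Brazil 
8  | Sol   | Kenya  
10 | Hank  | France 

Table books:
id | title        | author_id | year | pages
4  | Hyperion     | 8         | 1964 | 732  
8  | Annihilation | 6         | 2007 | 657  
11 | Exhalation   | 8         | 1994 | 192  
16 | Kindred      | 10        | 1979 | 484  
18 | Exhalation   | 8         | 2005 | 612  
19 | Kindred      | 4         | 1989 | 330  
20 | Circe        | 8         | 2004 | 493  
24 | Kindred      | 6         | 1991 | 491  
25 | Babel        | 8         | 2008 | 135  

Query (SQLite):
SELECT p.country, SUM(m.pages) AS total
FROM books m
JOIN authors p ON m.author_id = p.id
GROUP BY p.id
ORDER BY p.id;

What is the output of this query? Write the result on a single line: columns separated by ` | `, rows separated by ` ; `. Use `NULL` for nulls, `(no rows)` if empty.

Join each books row to its authors via author_id.
Group joined rows by authors.id; compute SUM(m.pages) per group.
  4: ids {19} → SUM(m.pages)=330
  6: ids {8, 24} → SUM(m.pages)=1148
  8: ids {4, 11, 18, 20, 25} → SUM(m.pages)=2164
  10: ids {16} → SUM(m.pages)=484

France | 330 ; Brazil | 1148 ; Kenya | 2164 ; France | 484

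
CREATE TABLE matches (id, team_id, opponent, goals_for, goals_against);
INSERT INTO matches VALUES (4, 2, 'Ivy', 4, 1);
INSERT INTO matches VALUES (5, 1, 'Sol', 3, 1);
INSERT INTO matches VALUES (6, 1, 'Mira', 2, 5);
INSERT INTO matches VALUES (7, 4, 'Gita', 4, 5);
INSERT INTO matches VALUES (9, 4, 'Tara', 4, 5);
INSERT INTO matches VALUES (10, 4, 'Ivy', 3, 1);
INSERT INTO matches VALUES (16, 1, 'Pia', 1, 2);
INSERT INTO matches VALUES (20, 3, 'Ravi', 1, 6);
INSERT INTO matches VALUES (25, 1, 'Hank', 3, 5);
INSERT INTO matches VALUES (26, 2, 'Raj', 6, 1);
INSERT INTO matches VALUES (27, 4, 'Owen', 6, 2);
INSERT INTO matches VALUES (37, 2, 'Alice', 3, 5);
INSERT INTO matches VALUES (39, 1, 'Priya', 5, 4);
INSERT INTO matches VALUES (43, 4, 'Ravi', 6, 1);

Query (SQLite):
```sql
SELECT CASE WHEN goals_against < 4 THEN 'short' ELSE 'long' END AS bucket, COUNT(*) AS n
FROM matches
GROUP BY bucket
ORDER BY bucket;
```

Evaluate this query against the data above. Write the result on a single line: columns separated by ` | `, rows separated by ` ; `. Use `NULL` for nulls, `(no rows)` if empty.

Bucket rows by goals_against < 4 → 'short' else 'long'; count each bucket.

long | 7 ; short | 7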